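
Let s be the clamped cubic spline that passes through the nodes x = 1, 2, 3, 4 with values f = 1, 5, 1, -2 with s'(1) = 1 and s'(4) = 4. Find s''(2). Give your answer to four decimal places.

-16.4000

Write m_i for s''(x_i). With h_i = 1, 1, 1 and divided differences Δ_i = 4, -4, -3, the continuity of s' gives the tridiagonal system
  1·m_0 + 4·m_1 + 1·m_2 = 6(Δ_1 - Δ_0) = -48
  1·m_1 + 4·m_2 + 1·m_3 = 6(Δ_2 - Δ_1) = 6
Clamped end conditions give two more equations: 2h_0·m_0 + h_0·m_1 = 6(Δ_0 - s'(1)) = 18 and h_2·m_2 + 2h_2·m_3 = 6(s'(4) - Δ_2) = 42.
Hence m_0 = 86/5, m_1 = -82/5, m_2 = 2/5, m_3 = 104/5.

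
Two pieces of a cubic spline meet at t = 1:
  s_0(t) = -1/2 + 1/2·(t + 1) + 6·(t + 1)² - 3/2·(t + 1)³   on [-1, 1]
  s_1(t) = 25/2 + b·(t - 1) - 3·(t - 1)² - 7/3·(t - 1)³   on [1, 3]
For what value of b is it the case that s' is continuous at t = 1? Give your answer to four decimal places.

6.5000

s_0'(t) = 1/2 + 12·(t + 1) - 9/2·(t + 1)², so s_0'(1) = 13/2. On the right, s_1'(1) = b, so b = 13/2.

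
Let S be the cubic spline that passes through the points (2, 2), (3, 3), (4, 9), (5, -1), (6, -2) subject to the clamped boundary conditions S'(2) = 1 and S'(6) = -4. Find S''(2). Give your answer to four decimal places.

-9.3929

Write m_i for S''(x_i). With h_i = 1, 1, 1, 1 and divided differences Δ_i = 1, 6, -10, -1, the continuity of S' gives the tridiagonal system
  1·m_0 + 4·m_1 + 1·m_2 = 6(Δ_1 - Δ_0) = 30
  1·m_1 + 4·m_2 + 1·m_3 = 6(Δ_2 - Δ_1) = -96
  1·m_2 + 4·m_3 + 1·m_4 = 6(Δ_3 - Δ_2) = 54
Clamped end conditions give two more equations: 2h_0·m_0 + h_0·m_1 = 6(Δ_0 - S'(2)) = 0 and h_3·m_3 + 2h_3·m_4 = 6(S'(6) - Δ_3) = -18.
Solving the tridiagonal system: m_0 = -263/28, m_1 = 263/14, m_2 = -143/4, m_3 = 395/14, m_4 = -647/28.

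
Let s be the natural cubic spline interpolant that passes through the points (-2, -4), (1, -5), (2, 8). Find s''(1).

Let M_i = s''(x_i). Step sizes h_i = 3, 1; slopes of the chords Δ_i = (y_(i+1) - y_i)/h_i = -1/3, 13.
  3·M_0 + 8·M_1 + 1·M_2 = 6(Δ_1 - Δ_0) = 80
Natural end conditions: M_0 = M_2 = 0.
Hence M_0 = 0, M_1 = 10, M_2 = 0.

10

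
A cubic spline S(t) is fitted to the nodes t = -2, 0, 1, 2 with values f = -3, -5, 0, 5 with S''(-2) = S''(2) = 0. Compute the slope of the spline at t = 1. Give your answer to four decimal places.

With M_i denoting the second derivative at x_i, h_i = 2, 1, 1, and Δ_i = (y_(i+1) − y_i)/h_i = -1, 5, 5:
  2·M_0 + 6·M_1 + 1·M_2 = 6(Δ_1 - Δ_0) = 36
  1·M_1 + 4·M_2 + 1·M_3 = 6(Δ_2 - Δ_1) = 0
Natural end conditions: M_0 = M_3 = 0.
Forward elimination and back-substitution give M_0 = 0, M_1 = 144/23, M_2 = -36/23, M_3 = 0.
On [1, 2], S'(t) = b_2 + 2c_2·(t - 1) + 3d_2·(t - 1)² with b_2 = Δ_2 - h_2(2M_2 + M_3)/6 = 127/23, c_2 = M_2/2 = -18/23, d_2 = (M_3 - M_2)/(6h_2) = 6/23. So S'(1) = 127/23.

5.5217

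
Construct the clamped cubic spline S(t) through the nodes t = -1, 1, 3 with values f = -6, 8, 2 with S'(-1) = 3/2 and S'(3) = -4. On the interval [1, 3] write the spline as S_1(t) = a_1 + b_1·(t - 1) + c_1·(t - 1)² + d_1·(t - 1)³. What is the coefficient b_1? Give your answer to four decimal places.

3.6250

Put σ_i = S'' at the i-th knot. Here h = (2, 2) and Δ = (7, -3), so the interior equations h_(i-1)·σ_(i-1) + 2(h_(i-1)+h_i)·σ_i + h_i·σ_(i+1) = 6(Δ_i − Δ_(i-1)) read
  2·σ_0 + 8·σ_1 + 2·σ_2 = 6(Δ_1 - Δ_0) = -60
Clamped end conditions give two more equations: 2h_0·σ_0 + h_0·σ_1 = 6(Δ_0 - S'(-1)) = 33 and h_1·σ_1 + 2h_1·σ_2 = 6(S'(3) - Δ_1) = -6.
Solving: σ_0 = 115/8, σ_1 = -49/4, σ_2 = 37/8.
On [1, 3], with S_1(t) = a_1 + b_1·(t - 1) + c_1·(t - 1)² + d_1·(t - 1)³: c_1 = σ_1/2 = -49/8, d_1 = (σ_2 - σ_1)/(6h_1) = 45/32, b_1 = Δ_1 - h_1(2σ_1 + σ_2)/6 = 29/8.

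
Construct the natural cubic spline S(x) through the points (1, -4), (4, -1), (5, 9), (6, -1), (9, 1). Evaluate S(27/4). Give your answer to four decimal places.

Put M_i = S'' at the i-th knot. Here h = (3, 1, 1, 3) and Δ = (1, 10, -10, 2/3), so the interior equations h_(i-1)·M_(i-1) + 2(h_(i-1)+h_i)·M_i + h_i·M_(i+1) = 6(Δ_i − Δ_(i-1)) read
  3·M_0 + 8·M_1 + 1·M_2 = 6(Δ_1 - Δ_0) = 54
  1·M_1 + 4·M_2 + 1·M_3 = 6(Δ_2 - Δ_1) = -120
  1·M_2 + 8·M_3 + 3·M_4 = 6(Δ_3 - Δ_2) = 64
Natural end conditions: M_0 = M_4 = 0.
Hence M_0 = 0, M_1 = 1349/120, M_2 = -539/15, M_3 = 1499/120, M_4 = 0.
On [6, 9], S(x) = -1 - 473/40·(x - 6) + 1499/240·(x - 6)² - 1499/2160·(x - 6)³.
With (x - 6) = 3/4: S(27/4) = -34039/5120.

-6.6482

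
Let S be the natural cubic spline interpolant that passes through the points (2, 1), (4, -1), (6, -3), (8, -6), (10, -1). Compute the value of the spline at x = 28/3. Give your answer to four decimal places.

With m_i denoting the second derivative at x_i, h_i = 2, 2, 2, 2, and Δ_i = (y_(i+1) − y_i)/h_i = -1, -1, -3/2, 5/2:
  2·m_0 + 8·m_1 + 2·m_2 = 6(Δ_1 - Δ_0) = 0
  2·m_1 + 8·m_2 + 2·m_3 = 6(Δ_2 - Δ_1) = -3
  2·m_2 + 8·m_3 + 2·m_4 = 6(Δ_3 - Δ_2) = 24
Natural end conditions: m_0 = m_4 = 0.
Forward elimination and back-substitution give m_0 = 0, m_1 = 9/28, m_2 = -9/7, m_3 = 93/28, m_4 = 0.
On [8, 10], S(x) = -6 + 2/7·(x - 8) + 93/56·(x - 8)² - 31/112·(x - 8)³.
With (x - 8) = 4/3: S(28/3) = -628/189.

-3.3228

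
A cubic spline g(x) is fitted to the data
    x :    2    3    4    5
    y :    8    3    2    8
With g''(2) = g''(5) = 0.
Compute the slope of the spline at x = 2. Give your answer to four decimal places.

-5.6000

Write σ_i for g''(x_i). With h_i = 1, 1, 1 and divided differences Δ_i = -5, -1, 6, the continuity of g' gives the tridiagonal system
  1·σ_0 + 4·σ_1 + 1·σ_2 = 6(Δ_1 - Δ_0) = 24
  1·σ_1 + 4·σ_2 + 1·σ_3 = 6(Δ_2 - Δ_1) = 42
Natural end conditions: σ_0 = σ_3 = 0.
Solving: σ_0 = 0, σ_1 = 18/5, σ_2 = 48/5, σ_3 = 0.
On [2, 3], g'(x) = b_0 + 2c_0·(x - 2) + 3d_0·(x - 2)² with b_0 = Δ_0 - h_0(2σ_0 + σ_1)/6 = -28/5, c_0 = σ_0/2 = 0, d_0 = (σ_1 - σ_0)/(6h_0) = 3/5. So g'(2) = -28/5.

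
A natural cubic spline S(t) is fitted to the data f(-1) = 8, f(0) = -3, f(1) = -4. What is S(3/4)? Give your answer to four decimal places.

-4.3359

With M_i denoting the second derivative at x_i, h_i = 1, 1, and Δ_i = (y_(i+1) − y_i)/h_i = -11, -1:
  1·M_0 + 4·M_1 + 1·M_2 = 6(Δ_1 - Δ_0) = 60
Natural end conditions: M_0 = M_2 = 0.
Forward elimination and back-substitution give M_0 = 0, M_1 = 15, M_2 = 0.
On [0, 1], S(t) = -3 - 6·t + 15/2·t² - 5/2·t³.
With t = 3/4: S(3/4) = -555/128.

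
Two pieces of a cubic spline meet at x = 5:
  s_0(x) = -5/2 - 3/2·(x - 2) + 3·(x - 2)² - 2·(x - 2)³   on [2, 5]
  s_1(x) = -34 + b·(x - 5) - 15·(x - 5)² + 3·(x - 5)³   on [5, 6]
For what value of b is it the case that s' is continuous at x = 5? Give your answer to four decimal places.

s_0'(x) = -3/2 + 6·(x - 2) - 6·(x - 2)², so s_0'(5) = -75/2. On the right, s_1'(5) = b, so b = -75/2.

-37.5000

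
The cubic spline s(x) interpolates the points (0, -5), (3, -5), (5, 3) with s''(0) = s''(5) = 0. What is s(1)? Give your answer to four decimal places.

Let σ_i = s''(x_i). Step sizes h_i = 3, 2; slopes of the chords Δ_i = (y_(i+1) - y_i)/h_i = 0, 4.
  3·σ_0 + 10·σ_1 + 2·σ_2 = 6(Δ_1 - Δ_0) = 24
Natural end conditions: σ_0 = σ_2 = 0.
Solving the tridiagonal system: σ_0 = 0, σ_1 = 12/5, σ_2 = 0.
On [0, 3], s(x) = -5 - 6/5·x + 0·x² + 2/15·x³.
With x = 1: s(1) = -91/15.

-6.0667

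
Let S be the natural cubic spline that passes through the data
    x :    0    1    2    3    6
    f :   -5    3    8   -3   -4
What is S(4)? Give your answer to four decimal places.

Write m_i for S''(x_i). With h_i = 1, 1, 1, 3 and divided differences Δ_i = 8, 5, -11, -1/3, the continuity of S' gives the tridiagonal system
  1·m_0 + 4·m_1 + 1·m_2 = 6(Δ_1 - Δ_0) = -18
  1·m_1 + 4·m_2 + 1·m_3 = 6(Δ_2 - Δ_1) = -96
  1·m_2 + 8·m_3 + 3·m_4 = 6(Δ_3 - Δ_2) = 64
Natural end conditions: m_0 = m_4 = 0.
Solving: m_0 = 0, m_1 = 137/58, m_2 = -796/29, m_3 = 663/58, m_4 = 0.
On [3, 6], S(x) = -3 - 2047/174·(x - 3) + 663/116·(x - 3)² - 221/348·(x - 3)³.
With (x - 3) = 1: S(4) = -1685/174.

-9.6839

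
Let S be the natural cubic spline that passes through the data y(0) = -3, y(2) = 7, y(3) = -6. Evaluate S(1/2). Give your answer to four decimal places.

Write m_i for S''(x_i). With h_i = 2, 1 and divided differences Δ_i = 5, -13, the continuity of S' gives the tridiagonal system
  2·m_0 + 6·m_1 + 1·m_2 = 6(Δ_1 - Δ_0) = -108
Natural end conditions: m_0 = m_2 = 0.
Solving: m_0 = 0, m_1 = -18, m_2 = 0.
On [0, 2], S(x) = -3 + 11·x + 0·x² - 3/2·x³.
With x = 1/2: S(1/2) = 37/16.

2.3125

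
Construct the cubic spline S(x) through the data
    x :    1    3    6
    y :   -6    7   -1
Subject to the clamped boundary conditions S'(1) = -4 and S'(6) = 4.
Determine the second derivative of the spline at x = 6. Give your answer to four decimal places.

13.7667

Put M_i = S'' at the i-th knot. Here h = (2, 3) and Δ = (13/2, -8/3), so the interior equations h_(i-1)·M_(i-1) + 2(h_(i-1)+h_i)·M_i + h_i·M_(i+1) = 6(Δ_i − Δ_(i-1)) read
  2·M_0 + 10·M_1 + 3·M_2 = 6(Δ_1 - Δ_0) = -55
Clamped end conditions give two more equations: 2h_0·M_0 + h_0·M_1 = 6(Δ_0 - S'(1)) = 63 and h_1·M_1 + 2h_1·M_2 = 6(S'(6) - Δ_1) = 40.
Solving: M_0 = 457/20, M_1 = -71/5, M_2 = 413/30.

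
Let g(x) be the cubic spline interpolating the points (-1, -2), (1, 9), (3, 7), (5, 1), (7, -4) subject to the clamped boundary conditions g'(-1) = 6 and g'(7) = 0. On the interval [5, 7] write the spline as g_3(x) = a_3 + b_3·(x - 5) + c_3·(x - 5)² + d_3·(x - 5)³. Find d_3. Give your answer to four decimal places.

0.3929

Write m_i for g''(x_i). With h_i = 2, 2, 2, 2 and divided differences Δ_i = 11/2, -1, -3, -5/2, the continuity of g' gives the tridiagonal system
  2·m_0 + 8·m_1 + 2·m_2 = 6(Δ_1 - Δ_0) = -39
  2·m_1 + 8·m_2 + 2·m_3 = 6(Δ_2 - Δ_1) = -12
  2·m_2 + 8·m_3 + 2·m_4 = 6(Δ_3 - Δ_2) = 3
Clamped end conditions give two more equations: 2h_0·m_0 + h_0·m_1 = 6(Δ_0 - g'(-1)) = -3 and h_3·m_3 + 2h_3·m_4 = 6(g'(7) - Δ_3) = 15.
Forward elimination and back-substitution give m_0 = 27/14, m_1 = -75/14, m_2 = 0, m_3 = -9/14, m_4 = 57/14.
On [5, 7], with g_3(x) = a_3 + b_3·(x - 5) + c_3·(x - 5)² + d_3·(x - 5)³: c_3 = m_3/2 = -9/28, d_3 = (m_4 - m_3)/(6h_3) = 11/28, b_3 = Δ_3 - h_3(2m_3 + m_4)/6 = -24/7.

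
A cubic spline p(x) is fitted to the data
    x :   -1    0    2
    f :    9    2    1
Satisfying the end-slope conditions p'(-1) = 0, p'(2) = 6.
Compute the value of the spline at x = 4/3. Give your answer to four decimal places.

-1.7407

With M_i denoting the second derivative at x_i, h_i = 1, 2, and Δ_i = (y_(i+1) − y_i)/h_i = -7, -1/2:
  1·M_0 + 6·M_1 + 2·M_2 = 6(Δ_1 - Δ_0) = 39
Clamped end conditions give two more equations: 2h_0·M_0 + h_0·M_1 = 6(Δ_0 - p'(-1)) = -42 and h_1·M_1 + 2h_1·M_2 = 6(p'(2) - Δ_1) = 39.
Hence M_0 = -51/2, M_1 = 9, M_2 = 21/4.
On [0, 2], p(x) = 2 - 33/4·x + 9/2·x² - 5/16·x³.
With x = 4/3: p(4/3) = -47/27.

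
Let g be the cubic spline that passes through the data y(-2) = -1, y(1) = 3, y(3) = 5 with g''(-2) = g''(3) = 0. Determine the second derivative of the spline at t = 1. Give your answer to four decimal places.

-0.2000

Put M_i = g'' at the i-th knot. Here h = (3, 2) and Δ = (4/3, 1), so the interior equations h_(i-1)·M_(i-1) + 2(h_(i-1)+h_i)·M_i + h_i·M_(i+1) = 6(Δ_i − Δ_(i-1)) read
  3·M_0 + 10·M_1 + 2·M_2 = 6(Δ_1 - Δ_0) = -2
Natural end conditions: M_0 = M_2 = 0.
Forward elimination and back-substitution give M_0 = 0, M_1 = -1/5, M_2 = 0.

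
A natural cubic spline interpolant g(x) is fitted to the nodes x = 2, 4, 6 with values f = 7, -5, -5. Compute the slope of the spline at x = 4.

-3

Put σ_i = g'' at the i-th knot. Here h = (2, 2) and Δ = (-6, 0), so the interior equations h_(i-1)·σ_(i-1) + 2(h_(i-1)+h_i)·σ_i + h_i·σ_(i+1) = 6(Δ_i − Δ_(i-1)) read
  2·σ_0 + 8·σ_1 + 2·σ_2 = 6(Δ_1 - Δ_0) = 36
Natural end conditions: σ_0 = σ_2 = 0.
Solving: σ_0 = 0, σ_1 = 9/2, σ_2 = 0.
On [4, 6], g'(x) = b_1 + 2c_1·(x - 4) + 3d_1·(x - 4)² with b_1 = Δ_1 - h_1(2σ_1 + σ_2)/6 = -3, c_1 = σ_1/2 = 9/4, d_1 = (σ_2 - σ_1)/(6h_1) = -3/8. So g'(4) = -3.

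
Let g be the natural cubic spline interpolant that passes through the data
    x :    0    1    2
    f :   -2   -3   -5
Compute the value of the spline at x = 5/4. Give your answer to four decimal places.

-3.4180

Let M_i = g''(x_i). Step sizes h_i = 1, 1; slopes of the chords Δ_i = (y_(i+1) - y_i)/h_i = -1, -2.
  1·M_0 + 4·M_1 + 1·M_2 = 6(Δ_1 - Δ_0) = -6
Natural end conditions: M_0 = M_2 = 0.
Solving: M_0 = 0, M_1 = -3/2, M_2 = 0.
On [1, 2], g(x) = -3 - 3/2·(x - 1) - 3/4·(x - 1)² + 1/4·(x - 1)³.
With (x - 1) = 1/4: g(5/4) = -875/256.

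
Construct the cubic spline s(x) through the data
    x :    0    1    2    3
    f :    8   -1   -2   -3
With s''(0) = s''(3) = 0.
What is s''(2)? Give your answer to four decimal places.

-3.2000

Write M_i for s''(x_i). With h_i = 1, 1, 1 and divided differences Δ_i = -9, -1, -1, the continuity of s' gives the tridiagonal system
  1·M_0 + 4·M_1 + 1·M_2 = 6(Δ_1 - Δ_0) = 48
  1·M_1 + 4·M_2 + 1·M_3 = 6(Δ_2 - Δ_1) = 0
Natural end conditions: M_0 = M_3 = 0.
Solving: M_0 = 0, M_1 = 64/5, M_2 = -16/5, M_3 = 0.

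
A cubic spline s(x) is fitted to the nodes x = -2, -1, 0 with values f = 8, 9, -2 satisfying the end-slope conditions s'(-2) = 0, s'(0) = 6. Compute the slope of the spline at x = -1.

With M_i denoting the second derivative at x_i, h_i = 1, 1, and Δ_i = (y_(i+1) − y_i)/h_i = 1, -11:
  1·M_0 + 4·M_1 + 1·M_2 = 6(Δ_1 - Δ_0) = -72
Clamped end conditions give two more equations: 2h_0·M_0 + h_0·M_1 = 6(Δ_0 - s'(-2)) = 6 and h_1·M_1 + 2h_1·M_2 = 6(s'(0) - Δ_1) = 102.
Solving: M_0 = 24, M_1 = -42, M_2 = 72.
On [-1, 0], s'(x) = b_1 + 2c_1·(x + 1) + 3d_1·(x + 1)² with b_1 = Δ_1 - h_1(2M_1 + M_2)/6 = -9, c_1 = M_1/2 = -21, d_1 = (M_2 - M_1)/(6h_1) = 19. So s'(-1) = -9.

-9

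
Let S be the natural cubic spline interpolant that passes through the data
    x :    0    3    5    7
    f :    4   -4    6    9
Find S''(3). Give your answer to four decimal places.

5.3947

Let M_i = S''(x_i). Step sizes h_i = 3, 2, 2; slopes of the chords Δ_i = (y_(i+1) - y_i)/h_i = -8/3, 5, 3/2.
  3·M_0 + 10·M_1 + 2·M_2 = 6(Δ_1 - Δ_0) = 46
  2·M_1 + 8·M_2 + 2·M_3 = 6(Δ_2 - Δ_1) = -21
Natural end conditions: M_0 = M_3 = 0.
Forward elimination and back-substitution give M_0 = 0, M_1 = 205/38, M_2 = -151/38, M_3 = 0.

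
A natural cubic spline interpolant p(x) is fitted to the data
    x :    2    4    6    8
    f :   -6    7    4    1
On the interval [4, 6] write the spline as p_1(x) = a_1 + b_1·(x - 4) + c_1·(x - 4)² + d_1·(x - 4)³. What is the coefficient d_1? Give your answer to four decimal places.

0.6667

With M_i denoting the second derivative at x_i, h_i = 2, 2, 2, and Δ_i = (y_(i+1) − y_i)/h_i = 13/2, -3/2, -3/2:
  2·M_0 + 8·M_1 + 2·M_2 = 6(Δ_1 - Δ_0) = -48
  2·M_1 + 8·M_2 + 2·M_3 = 6(Δ_2 - Δ_1) = 0
Natural end conditions: M_0 = M_3 = 0.
Forward elimination and back-substitution give M_0 = 0, M_1 = -32/5, M_2 = 8/5, M_3 = 0.
On [4, 6], with p_1(x) = a_1 + b_1·(x - 4) + c_1·(x - 4)² + d_1·(x - 4)³: c_1 = M_1/2 = -16/5, d_1 = (M_2 - M_1)/(6h_1) = 2/3, b_1 = Δ_1 - h_1(2M_1 + M_2)/6 = 67/30.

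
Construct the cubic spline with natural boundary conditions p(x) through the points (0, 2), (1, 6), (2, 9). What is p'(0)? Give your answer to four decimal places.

4.2500

With M_i denoting the second derivative at x_i, h_i = 1, 1, and Δ_i = (y_(i+1) − y_i)/h_i = 4, 3:
  1·M_0 + 4·M_1 + 1·M_2 = 6(Δ_1 - Δ_0) = -6
Natural end conditions: M_0 = M_2 = 0.
Solving the tridiagonal system: M_0 = 0, M_1 = -3/2, M_2 = 0.
On [0, 1], p'(x) = b_0 + 2c_0·x + 3d_0·x² with b_0 = Δ_0 - h_0(2M_0 + M_1)/6 = 17/4, c_0 = M_0/2 = 0, d_0 = (M_1 - M_0)/(6h_0) = -1/4. So p'(0) = 17/4.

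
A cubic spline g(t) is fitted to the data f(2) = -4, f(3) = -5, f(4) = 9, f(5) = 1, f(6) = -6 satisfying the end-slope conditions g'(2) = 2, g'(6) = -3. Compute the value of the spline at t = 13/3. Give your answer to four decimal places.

Put M_i = g'' at the i-th knot. Here h = (1, 1, 1, 1) and Δ = (-1, 14, -8, -7), so the interior equations h_(i-1)·M_(i-1) + 2(h_(i-1)+h_i)·M_i + h_i·M_(i+1) = 6(Δ_i − Δ_(i-1)) read
  1·M_0 + 4·M_1 + 1·M_2 = 6(Δ_1 - Δ_0) = 90
  1·M_1 + 4·M_2 + 1·M_3 = 6(Δ_2 - Δ_1) = -132
  1·M_2 + 4·M_3 + 1·M_4 = 6(Δ_3 - Δ_2) = 6
Clamped end conditions give two more equations: 2h_0·M_0 + h_0·M_1 = 6(Δ_0 - g'(2)) = -18 and h_3·M_3 + 2h_3·M_4 = 6(g'(6) - Δ_3) = 24.
Solving the tridiagonal system: M_0 = -119/4, M_1 = 83/2, M_2 = -185/4, M_3 = 23/2, M_4 = 25/4.
On [4, 5], g(t) = 9 + 11/2·(t - 4) - 185/8·(t - 4)² + 77/8·(t - 4)³.
With (t - 4) = 1/3: g(13/3) = 931/108.

8.6204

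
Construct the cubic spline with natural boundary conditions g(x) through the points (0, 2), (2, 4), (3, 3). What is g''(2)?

-2

Let m_i = g''(x_i). Step sizes h_i = 2, 1; slopes of the chords Δ_i = (y_(i+1) - y_i)/h_i = 1, -1.
  2·m_0 + 6·m_1 + 1·m_2 = 6(Δ_1 - Δ_0) = -12
Natural end conditions: m_0 = m_2 = 0.
Solving: m_0 = 0, m_1 = -2, m_2 = 0.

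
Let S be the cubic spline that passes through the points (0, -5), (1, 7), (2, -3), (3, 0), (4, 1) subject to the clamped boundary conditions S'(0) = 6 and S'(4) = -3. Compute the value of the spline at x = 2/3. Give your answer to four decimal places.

With m_i denoting the second derivative at x_i, h_i = 1, 1, 1, 1, and Δ_i = (y_(i+1) − y_i)/h_i = 12, -10, 3, 1:
  1·m_0 + 4·m_1 + 1·m_2 = 6(Δ_1 - Δ_0) = -132
  1·m_1 + 4·m_2 + 1·m_3 = 6(Δ_2 - Δ_1) = 78
  1·m_2 + 4·m_3 + 1·m_4 = 6(Δ_3 - Δ_2) = -12
Clamped end conditions give two more equations: 2h_0·m_0 + h_0·m_1 = 6(Δ_0 - S'(0)) = 36 and h_3·m_3 + 2h_3·m_4 = 6(S'(4) - Δ_3) = -24.
Solving the tridiagonal system: m_0 = 1245/28, m_1 = -741/14, m_2 = 141/4, m_3 = -141/14, m_4 = -195/28.
On [0, 1], S(x) = -5 + 6·x + 1245/56·x² - 909/56·x³.
With x = 2/3: S(2/3) = 57/14.

4.0714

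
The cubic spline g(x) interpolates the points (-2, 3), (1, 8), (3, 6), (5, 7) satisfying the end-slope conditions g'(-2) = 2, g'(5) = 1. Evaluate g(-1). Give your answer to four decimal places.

5.2122

Write M_i for g''(x_i). With h_i = 3, 2, 2 and divided differences Δ_i = 5/3, -1, 1/2, the continuity of g' gives the tridiagonal system
  3·M_0 + 10·M_1 + 2·M_2 = 6(Δ_1 - Δ_0) = -16
  2·M_1 + 8·M_2 + 2·M_3 = 6(Δ_2 - Δ_1) = 9
Clamped end conditions give two more equations: 2h_0·M_0 + h_0·M_1 = 6(Δ_0 - g'(-2)) = -2 and h_2·M_2 + 2h_2·M_3 = 6(g'(5) - Δ_2) = 3.
Solving: M_0 = 83/111, M_1 = -80/37, M_2 = 125/74, M_3 = -7/74.
On [-2, 1], g(x) = 3 + 2·(x + 2) + 83/222·(x + 2)² - 323/1998·(x + 2)³.
With (x + 2) = 1: g(-1) = 5207/999.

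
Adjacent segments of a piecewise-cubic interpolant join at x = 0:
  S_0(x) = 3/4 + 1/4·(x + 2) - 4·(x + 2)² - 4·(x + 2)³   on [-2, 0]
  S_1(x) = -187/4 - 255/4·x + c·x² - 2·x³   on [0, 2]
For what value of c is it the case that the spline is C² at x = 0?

-28

S_0''(x) = -8 - 24·(x + 2), so S_0''(0) = -56. On the right, S_1''(0) = 2c, so c = -28.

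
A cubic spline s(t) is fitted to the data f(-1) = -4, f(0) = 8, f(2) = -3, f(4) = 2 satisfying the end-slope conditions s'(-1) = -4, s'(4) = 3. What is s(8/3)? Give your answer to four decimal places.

-3.8937

Put m_i = s'' at the i-th knot. Here h = (1, 2, 2) and Δ = (12, -11/2, 5/2), so the interior equations h_(i-1)·m_(i-1) + 2(h_(i-1)+h_i)·m_i + h_i·m_(i+1) = 6(Δ_i − Δ_(i-1)) read
  1·m_0 + 6·m_1 + 2·m_2 = 6(Δ_1 - Δ_0) = -105
  2·m_1 + 8·m_2 + 2·m_3 = 6(Δ_2 - Δ_1) = 48
Clamped end conditions give two more equations: 2h_0·m_0 + h_0·m_1 = 6(Δ_0 - s'(-1)) = 96 and h_2·m_2 + 2h_2·m_3 = 6(s'(4) - Δ_2) = 3.
Hence m_0 = 1492/23, m_1 = -776/23, m_2 = 749/46, m_3 = -170/23.
On [2, 4], s(t) = -3 - 271/46·(t - 2) + 749/92·(t - 2)² - 363/184·(t - 2)³.
With (t - 2) = 2/3: s(8/3) = -806/207.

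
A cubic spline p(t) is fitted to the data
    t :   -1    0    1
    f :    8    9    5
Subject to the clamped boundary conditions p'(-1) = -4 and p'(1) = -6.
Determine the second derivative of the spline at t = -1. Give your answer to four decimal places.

21.5000

Put σ_i = p'' at the i-th knot. Here h = (1, 1) and Δ = (1, -4), so the interior equations h_(i-1)·σ_(i-1) + 2(h_(i-1)+h_i)·σ_i + h_i·σ_(i+1) = 6(Δ_i − Δ_(i-1)) read
  1·σ_0 + 4·σ_1 + 1·σ_2 = 6(Δ_1 - Δ_0) = -30
Clamped end conditions give two more equations: 2h_0·σ_0 + h_0·σ_1 = 6(Δ_0 - p'(-1)) = 30 and h_1·σ_1 + 2h_1·σ_2 = 6(p'(1) - Δ_1) = -12.
Solving: σ_0 = 43/2, σ_1 = -13, σ_2 = 1/2.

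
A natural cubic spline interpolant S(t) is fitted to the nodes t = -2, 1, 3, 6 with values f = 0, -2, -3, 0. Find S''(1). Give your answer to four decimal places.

With M_i denoting the second derivative at x_i, h_i = 3, 2, 3, and Δ_i = (y_(i+1) − y_i)/h_i = -2/3, -1/2, 1:
  3·M_0 + 10·M_1 + 2·M_2 = 6(Δ_1 - Δ_0) = 1
  2·M_1 + 10·M_2 + 3·M_3 = 6(Δ_2 - Δ_1) = 9
Natural end conditions: M_0 = M_3 = 0.
Forward elimination and back-substitution give M_0 = 0, M_1 = -1/12, M_2 = 11/12, M_3 = 0.

-0.0833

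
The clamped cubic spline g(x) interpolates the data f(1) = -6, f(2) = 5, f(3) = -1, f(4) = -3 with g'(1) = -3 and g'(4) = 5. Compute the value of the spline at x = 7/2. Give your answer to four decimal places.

-3.7417

Put M_i = g'' at the i-th knot. Here h = (1, 1, 1) and Δ = (11, -6, -2), so the interior equations h_(i-1)·M_(i-1) + 2(h_(i-1)+h_i)·M_i + h_i·M_(i+1) = 6(Δ_i − Δ_(i-1)) read
  1·M_0 + 4·M_1 + 1·M_2 = 6(Δ_1 - Δ_0) = -102
  1·M_1 + 4·M_2 + 1·M_3 = 6(Δ_2 - Δ_1) = 24
Clamped end conditions give two more equations: 2h_0·M_0 + h_0·M_1 = 6(Δ_0 - g'(1)) = 84 and h_2·M_2 + 2h_2·M_3 = 6(g'(4) - Δ_2) = 42.
Solving the tridiagonal system: M_0 = 968/15, M_1 = -676/15, M_2 = 206/15, M_3 = 212/15.
On [3, 4], g(x) = -1 - 134/15·(x - 3) + 103/15·(x - 3)² + 1/15·(x - 3)³.
With (x - 3) = 1/2: g(7/2) = -449/120.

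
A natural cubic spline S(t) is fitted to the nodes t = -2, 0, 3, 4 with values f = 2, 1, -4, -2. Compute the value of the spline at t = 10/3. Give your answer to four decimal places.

Put M_i = S'' at the i-th knot. Here h = (2, 3, 1) and Δ = (-1/2, -5/3, 2), so the interior equations h_(i-1)·M_(i-1) + 2(h_(i-1)+h_i)·M_i + h_i·M_(i+1) = 6(Δ_i − Δ_(i-1)) read
  2·M_0 + 10·M_1 + 3·M_2 = 6(Δ_1 - Δ_0) = -7
  3·M_1 + 8·M_2 + 1·M_3 = 6(Δ_2 - Δ_1) = 22
Natural end conditions: M_0 = M_3 = 0.
Forward elimination and back-substitution give M_0 = 0, M_1 = -122/71, M_2 = 241/71, M_3 = 0.
On [3, 4], S(t) = -4 + 185/213·(t - 3) + 241/142·(t - 3)² - 241/426·(t - 3)³.
With (t - 3) = 1/3: S(10/3) = -20375/5751.

-3.5429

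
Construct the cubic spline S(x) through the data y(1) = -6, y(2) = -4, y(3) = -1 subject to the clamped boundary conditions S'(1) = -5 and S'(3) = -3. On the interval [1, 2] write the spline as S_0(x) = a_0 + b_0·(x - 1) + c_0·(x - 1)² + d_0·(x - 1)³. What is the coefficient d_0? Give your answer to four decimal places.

-3.2500

Write σ_i for S''(x_i). With h_i = 1, 1 and divided differences Δ_i = 2, 3, the continuity of S' gives the tridiagonal system
  1·σ_0 + 4·σ_1 + 1·σ_2 = 6(Δ_1 - Δ_0) = 6
Clamped end conditions give two more equations: 2h_0·σ_0 + h_0·σ_1 = 6(Δ_0 - S'(1)) = 42 and h_1·σ_1 + 2h_1·σ_2 = 6(S'(3) - Δ_1) = -36.
Hence σ_0 = 41/2, σ_1 = 1, σ_2 = -37/2.
On [1, 2], with S_0(x) = a_0 + b_0·(x - 1) + c_0·(x - 1)² + d_0·(x - 1)³: c_0 = σ_0/2 = 41/4, d_0 = (σ_1 - σ_0)/(6h_0) = -13/4, b_0 = Δ_0 - h_0(2σ_0 + σ_1)/6 = -5.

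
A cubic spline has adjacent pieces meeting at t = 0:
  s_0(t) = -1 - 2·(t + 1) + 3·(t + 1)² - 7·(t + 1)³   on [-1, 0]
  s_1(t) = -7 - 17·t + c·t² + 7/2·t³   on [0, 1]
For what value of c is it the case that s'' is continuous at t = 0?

-18

s_0''(t) = 6 - 42·(t + 1), so s_0''(0) = -36. On the right, s_1''(0) = 2c, so c = -18.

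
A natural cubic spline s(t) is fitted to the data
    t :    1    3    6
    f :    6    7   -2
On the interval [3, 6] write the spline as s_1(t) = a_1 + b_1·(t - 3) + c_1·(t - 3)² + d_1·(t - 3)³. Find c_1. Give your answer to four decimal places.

-1.0500

Let m_i = s''(x_i). Step sizes h_i = 2, 3; slopes of the chords Δ_i = (y_(i+1) - y_i)/h_i = 1/2, -3.
  2·m_0 + 10·m_1 + 3·m_2 = 6(Δ_1 - Δ_0) = -21
Natural end conditions: m_0 = m_2 = 0.
Solving the tridiagonal system: m_0 = 0, m_1 = -21/10, m_2 = 0.
On [3, 6], with s_1(t) = a_1 + b_1·(t - 3) + c_1·(t - 3)² + d_1·(t - 3)³: c_1 = m_1/2 = -21/20, d_1 = (m_2 - m_1)/(6h_1) = 7/60, b_1 = Δ_1 - h_1(2m_1 + m_2)/6 = -9/10.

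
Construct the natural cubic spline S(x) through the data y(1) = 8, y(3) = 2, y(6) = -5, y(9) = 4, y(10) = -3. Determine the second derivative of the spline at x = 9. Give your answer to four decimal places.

Put M_i = S'' at the i-th knot. Here h = (2, 3, 3, 1) and Δ = (-3, -7/3, 3, -7), so the interior equations h_(i-1)·M_(i-1) + 2(h_(i-1)+h_i)·M_i + h_i·M_(i+1) = 6(Δ_i − Δ_(i-1)) read
  2·M_0 + 10·M_1 + 3·M_2 = 6(Δ_1 - Δ_0) = 4
  3·M_1 + 12·M_2 + 3·M_3 = 6(Δ_2 - Δ_1) = 32
  3·M_2 + 8·M_3 + 1·M_4 = 6(Δ_3 - Δ_2) = -60
Natural end conditions: M_0 = M_4 = 0.
Solving the tridiagonal system: M_0 = 0, M_1 = -160/133, M_2 = 2132/399, M_3 = -1264/133, M_4 = 0.

-9.5038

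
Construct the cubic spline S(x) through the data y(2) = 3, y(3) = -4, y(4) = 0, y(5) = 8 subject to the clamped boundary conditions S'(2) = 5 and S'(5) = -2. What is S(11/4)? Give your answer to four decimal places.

-1.7906

Let m_i = S''(x_i). Step sizes h_i = 1, 1, 1; slopes of the chords Δ_i = (y_(i+1) - y_i)/h_i = -7, 4, 8.
  1·m_0 + 4·m_1 + 1·m_2 = 6(Δ_1 - Δ_0) = 66
  1·m_1 + 4·m_2 + 1·m_3 = 6(Δ_2 - Δ_1) = 24
Clamped end conditions give two more equations: 2h_0·m_0 + h_0·m_1 = 6(Δ_0 - S'(2)) = -72 and h_2·m_2 + 2h_2·m_3 = 6(S'(5) - Δ_2) = -60.
Solving the tridiagonal system: m_0 = -742/15, m_1 = 404/15, m_2 = 116/15, m_3 = -508/15.
On [2, 3], S(x) = 3 + 5·(x - 2) - 371/15·(x - 2)² + 191/15·(x - 2)³.
With (x - 2) = 3/4: S(11/4) = -573/320.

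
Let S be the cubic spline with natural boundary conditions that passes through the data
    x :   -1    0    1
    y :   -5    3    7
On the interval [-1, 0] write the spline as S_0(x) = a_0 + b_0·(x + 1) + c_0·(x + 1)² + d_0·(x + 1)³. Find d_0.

-1

Write σ_i for S''(x_i). With h_i = 1, 1 and divided differences Δ_i = 8, 4, the continuity of S' gives the tridiagonal system
  1·σ_0 + 4·σ_1 + 1·σ_2 = 6(Δ_1 - Δ_0) = -24
Natural end conditions: σ_0 = σ_2 = 0.
Solving the tridiagonal system: σ_0 = 0, σ_1 = -6, σ_2 = 0.
On [-1, 0], with S_0(x) = a_0 + b_0·(x + 1) + c_0·(x + 1)² + d_0·(x + 1)³: c_0 = σ_0/2 = 0, d_0 = (σ_1 - σ_0)/(6h_0) = -1, b_0 = Δ_0 - h_0(2σ_0 + σ_1)/6 = 9.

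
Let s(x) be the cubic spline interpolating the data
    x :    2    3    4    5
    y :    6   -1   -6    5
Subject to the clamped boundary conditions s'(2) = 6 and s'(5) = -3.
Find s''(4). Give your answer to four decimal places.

38.4000

Put M_i = s'' at the i-th knot. Here h = (1, 1, 1) and Δ = (-7, -5, 11), so the interior equations h_(i-1)·M_(i-1) + 2(h_(i-1)+h_i)·M_i + h_i·M_(i+1) = 6(Δ_i − Δ_(i-1)) read
  1·M_0 + 4·M_1 + 1·M_2 = 6(Δ_1 - Δ_0) = 12
  1·M_1 + 4·M_2 + 1·M_3 = 6(Δ_2 - Δ_1) = 96
Clamped end conditions give two more equations: 2h_0·M_0 + h_0·M_1 = 6(Δ_0 - s'(2)) = -78 and h_2·M_2 + 2h_2·M_3 = 6(s'(5) - Δ_2) = -84.
Solving: M_0 = -204/5, M_1 = 18/5, M_2 = 192/5, M_3 = -306/5.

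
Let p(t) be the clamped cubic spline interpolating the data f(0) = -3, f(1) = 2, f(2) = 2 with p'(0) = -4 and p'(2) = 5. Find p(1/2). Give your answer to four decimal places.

Put M_i = p'' at the i-th knot. Here h = (1, 1) and Δ = (5, 0), so the interior equations h_(i-1)·M_(i-1) + 2(h_(i-1)+h_i)·M_i + h_i·M_(i+1) = 6(Δ_i − Δ_(i-1)) read
  1·M_0 + 4·M_1 + 1·M_2 = 6(Δ_1 - Δ_0) = -30
Clamped end conditions give two more equations: 2h_0·M_0 + h_0·M_1 = 6(Δ_0 - p'(0)) = 54 and h_1·M_1 + 2h_1·M_2 = 6(p'(2) - Δ_1) = 30.
Forward elimination and back-substitution give M_0 = 39, M_1 = -24, M_2 = 27.
On [0, 1], p(t) = -3 - 4·t + 39/2·t² - 21/2·t³.
With t = 1/2: p(1/2) = -23/16.

-1.4375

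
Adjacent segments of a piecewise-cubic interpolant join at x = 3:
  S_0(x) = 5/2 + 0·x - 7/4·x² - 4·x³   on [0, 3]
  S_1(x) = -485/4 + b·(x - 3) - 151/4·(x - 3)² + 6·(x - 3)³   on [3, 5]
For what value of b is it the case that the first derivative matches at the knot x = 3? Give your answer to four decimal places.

S_0'(x) = 0 - 7/2·x - 12·x², so S_0'(3) = -237/2. On the right, S_1'(3) = b, so b = -237/2.

-118.5000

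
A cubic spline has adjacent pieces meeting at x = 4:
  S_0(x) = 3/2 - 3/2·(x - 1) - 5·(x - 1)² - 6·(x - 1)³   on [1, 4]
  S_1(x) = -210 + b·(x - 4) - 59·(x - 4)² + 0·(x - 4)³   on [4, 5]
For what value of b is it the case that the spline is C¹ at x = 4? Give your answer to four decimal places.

S_0'(x) = -3/2 - 10·(x - 1) - 18·(x - 1)², so S_0'(4) = -387/2. On the right, S_1'(4) = b, so b = -387/2.

-193.5000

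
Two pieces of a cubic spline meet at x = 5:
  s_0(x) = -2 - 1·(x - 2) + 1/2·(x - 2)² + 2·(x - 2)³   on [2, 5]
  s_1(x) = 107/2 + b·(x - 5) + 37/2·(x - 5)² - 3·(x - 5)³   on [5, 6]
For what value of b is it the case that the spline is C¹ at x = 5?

56

s_0'(x) = -1 + 1·(x - 2) + 6·(x - 2)², so s_0'(5) = 56. On the right, s_1'(5) = b, so b = 56.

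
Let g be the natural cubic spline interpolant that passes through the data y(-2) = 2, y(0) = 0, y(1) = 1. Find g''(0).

2

Write M_i for g''(x_i). With h_i = 2, 1 and divided differences Δ_i = -1, 1, the continuity of g' gives the tridiagonal system
  2·M_0 + 6·M_1 + 1·M_2 = 6(Δ_1 - Δ_0) = 12
Natural end conditions: M_0 = M_2 = 0.
Forward elimination and back-substitution give M_0 = 0, M_1 = 2, M_2 = 0.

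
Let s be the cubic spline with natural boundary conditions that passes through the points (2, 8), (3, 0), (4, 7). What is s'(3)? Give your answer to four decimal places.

-0.5000

Write M_i for s''(x_i). With h_i = 1, 1 and divided differences Δ_i = -8, 7, the continuity of s' gives the tridiagonal system
  1·M_0 + 4·M_1 + 1·M_2 = 6(Δ_1 - Δ_0) = 90
Natural end conditions: M_0 = M_2 = 0.
Hence M_0 = 0, M_1 = 45/2, M_2 = 0.
On [3, 4], s'(x) = b_1 + 2c_1·(x - 3) + 3d_1·(x - 3)² with b_1 = Δ_1 - h_1(2M_1 + M_2)/6 = -1/2, c_1 = M_1/2 = 45/4, d_1 = (M_2 - M_1)/(6h_1) = -15/4. So s'(3) = -1/2.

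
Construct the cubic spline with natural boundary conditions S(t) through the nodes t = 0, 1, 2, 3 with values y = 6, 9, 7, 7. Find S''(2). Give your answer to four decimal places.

With σ_i denoting the second derivative at x_i, h_i = 1, 1, 1, and Δ_i = (y_(i+1) − y_i)/h_i = 3, -2, 0:
  1·σ_0 + 4·σ_1 + 1·σ_2 = 6(Δ_1 - Δ_0) = -30
  1·σ_1 + 4·σ_2 + 1·σ_3 = 6(Δ_2 - Δ_1) = 12
Natural end conditions: σ_0 = σ_3 = 0.
Hence σ_0 = 0, σ_1 = -44/5, σ_2 = 26/5, σ_3 = 0.

5.2000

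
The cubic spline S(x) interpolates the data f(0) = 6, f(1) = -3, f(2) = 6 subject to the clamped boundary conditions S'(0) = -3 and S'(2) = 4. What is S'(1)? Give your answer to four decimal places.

Let σ_i = S''(x_i). Step sizes h_i = 1, 1; slopes of the chords Δ_i = (y_(i+1) - y_i)/h_i = -9, 9.
  1·σ_0 + 4·σ_1 + 1·σ_2 = 6(Δ_1 - Δ_0) = 108
Clamped end conditions give two more equations: 2h_0·σ_0 + h_0·σ_1 = 6(Δ_0 - S'(0)) = -36 and h_1·σ_1 + 2h_1·σ_2 = 6(S'(2) - Δ_1) = -30.
Solving: σ_0 = -83/2, σ_1 = 47, σ_2 = -77/2.
On [1, 2], S'(x) = b_1 + 2c_1·(x - 1) + 3d_1·(x - 1)² with b_1 = Δ_1 - h_1(2σ_1 + σ_2)/6 = -1/4, c_1 = σ_1/2 = 47/2, d_1 = (σ_2 - σ_1)/(6h_1) = -57/4. So S'(1) = -1/4.

-0.2500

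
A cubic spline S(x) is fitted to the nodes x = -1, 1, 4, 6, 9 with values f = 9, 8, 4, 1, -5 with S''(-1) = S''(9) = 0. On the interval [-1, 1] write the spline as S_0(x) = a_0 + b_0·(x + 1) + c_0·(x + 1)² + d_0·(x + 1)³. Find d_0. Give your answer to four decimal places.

Write M_i for S''(x_i). With h_i = 2, 3, 2, 3 and divided differences Δ_i = -1/2, -4/3, -3/2, -2, the continuity of S' gives the tridiagonal system
  2·M_0 + 10·M_1 + 3·M_2 = 6(Δ_1 - Δ_0) = -5
  3·M_1 + 10·M_2 + 2·M_3 = 6(Δ_2 - Δ_1) = -1
  2·M_2 + 10·M_3 + 3·M_4 = 6(Δ_3 - Δ_2) = -3
Natural end conditions: M_0 = M_4 = 0.
Forward elimination and back-substitution give M_0 = 0, M_1 = -78/145, M_2 = 11/87, M_3 = -283/870, M_4 = 0.
On [-1, 1], with S_0(x) = a_0 + b_0·(x + 1) + c_0·(x + 1)² + d_0·(x + 1)³: c_0 = M_0/2 = 0, d_0 = (M_1 - M_0)/(6h_0) = -13/290, b_0 = Δ_0 - h_0(2M_0 + M_1)/6 = -93/290.

-0.0448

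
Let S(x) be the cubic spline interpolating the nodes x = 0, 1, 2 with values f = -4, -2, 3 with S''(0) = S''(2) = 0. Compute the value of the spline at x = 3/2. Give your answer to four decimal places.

Write σ_i for S''(x_i). With h_i = 1, 1 and divided differences Δ_i = 2, 5, the continuity of S' gives the tridiagonal system
  1·σ_0 + 4·σ_1 + 1·σ_2 = 6(Δ_1 - Δ_0) = 18
Natural end conditions: σ_0 = σ_2 = 0.
Solving the tridiagonal system: σ_0 = 0, σ_1 = 9/2, σ_2 = 0.
On [1, 2], S(x) = -2 + 7/2·(x - 1) + 9/4·(x - 1)² - 3/4·(x - 1)³.
With (x - 1) = 1/2: S(3/2) = 7/32.

0.2188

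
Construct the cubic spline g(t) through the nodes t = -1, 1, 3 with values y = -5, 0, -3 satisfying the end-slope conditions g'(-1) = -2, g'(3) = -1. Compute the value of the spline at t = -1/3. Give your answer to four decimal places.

Write σ_i for g''(x_i). With h_i = 2, 2 and divided differences Δ_i = 5/2, -3/2, the continuity of g' gives the tridiagonal system
  2·σ_0 + 8·σ_1 + 2·σ_2 = 6(Δ_1 - Δ_0) = -24
Clamped end conditions give two more equations: 2h_0·σ_0 + h_0·σ_1 = 6(Δ_0 - g'(-1)) = 27 and h_1·σ_1 + 2h_1·σ_2 = 6(g'(3) - Δ_1) = 3.
Forward elimination and back-substitution give σ_0 = 10, σ_1 = -13/2, σ_2 = 4.
On [-1, 1], g(t) = -5 - 2·(t + 1) + 5·(t + 1)² - 11/8·(t + 1)³.
With (t + 1) = 2/3: g(-1/3) = -122/27.

-4.5185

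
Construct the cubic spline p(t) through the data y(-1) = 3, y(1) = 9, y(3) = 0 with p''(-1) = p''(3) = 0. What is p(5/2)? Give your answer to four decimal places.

3.1289

Put m_i = p'' at the i-th knot. Here h = (2, 2) and Δ = (3, -9/2), so the interior equations h_(i-1)·m_(i-1) + 2(h_(i-1)+h_i)·m_i + h_i·m_(i+1) = 6(Δ_i − Δ_(i-1)) read
  2·m_0 + 8·m_1 + 2·m_2 = 6(Δ_1 - Δ_0) = -45
Natural end conditions: m_0 = m_2 = 0.
Solving the tridiagonal system: m_0 = 0, m_1 = -45/8, m_2 = 0.
On [1, 3], p(t) = 9 - 3/4·(t - 1) - 45/16·(t - 1)² + 15/32·(t - 1)³.
With (t - 1) = 3/2: p(5/2) = 801/256.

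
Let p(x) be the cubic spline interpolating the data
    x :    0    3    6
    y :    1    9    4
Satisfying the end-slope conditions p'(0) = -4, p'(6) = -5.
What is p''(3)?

Let M_i = p''(x_i). Step sizes h_i = 3, 3; slopes of the chords Δ_i = (y_(i+1) - y_i)/h_i = 8/3, -5/3.
  3·M_0 + 12·M_1 + 3·M_2 = 6(Δ_1 - Δ_0) = -26
Clamped end conditions give two more equations: 2h_0·M_0 + h_0·M_1 = 6(Δ_0 - p'(0)) = 40 and h_1·M_1 + 2h_1·M_2 = 6(p'(6) - Δ_1) = -20.
Solving: M_0 = 26/3, M_1 = -4, M_2 = -4/3.

-4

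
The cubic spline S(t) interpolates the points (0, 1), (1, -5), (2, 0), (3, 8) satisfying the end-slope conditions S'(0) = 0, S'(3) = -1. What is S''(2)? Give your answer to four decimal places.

With M_i denoting the second derivative at x_i, h_i = 1, 1, 1, and Δ_i = (y_(i+1) − y_i)/h_i = -6, 5, 8:
  1·M_0 + 4·M_1 + 1·M_2 = 6(Δ_1 - Δ_0) = 66
  1·M_1 + 4·M_2 + 1·M_3 = 6(Δ_2 - Δ_1) = 18
Clamped end conditions give two more equations: 2h_0·M_0 + h_0·M_1 = 6(Δ_0 - S'(0)) = -36 and h_2·M_2 + 2h_2·M_3 = 6(S'(3) - Δ_2) = -54.
Solving the tridiagonal system: M_0 = -436/15, M_1 = 332/15, M_2 = 98/15, M_3 = -454/15.

6.5333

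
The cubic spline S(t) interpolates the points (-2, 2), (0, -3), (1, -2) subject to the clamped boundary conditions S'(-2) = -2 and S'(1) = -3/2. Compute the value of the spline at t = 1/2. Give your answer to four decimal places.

Write M_i for S''(x_i). With h_i = 2, 1 and divided differences Δ_i = -5/2, 1, the continuity of S' gives the tridiagonal system
  2·M_0 + 6·M_1 + 1·M_2 = 6(Δ_1 - Δ_0) = 21
Clamped end conditions give two more equations: 2h_0·M_0 + h_0·M_1 = 6(Δ_0 - S'(-2)) = -3 and h_1·M_1 + 2h_1·M_2 = 6(S'(1) - Δ_1) = -15.
Hence M_0 = -49/12, M_1 = 20/3, M_2 = -65/6.
On [0, 1], S(t) = -3 + 7/12·t + 10/3·t² - 35/12·t³.
With t = 1/2: S(1/2) = -215/96.

-2.2396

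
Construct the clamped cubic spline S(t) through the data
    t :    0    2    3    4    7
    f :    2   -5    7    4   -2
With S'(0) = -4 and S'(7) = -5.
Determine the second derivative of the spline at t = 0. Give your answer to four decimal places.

-11.4335

Put M_i = S'' at the i-th knot. Here h = (2, 1, 1, 3) and Δ = (-7/2, 12, -3, -2), so the interior equations h_(i-1)·M_(i-1) + 2(h_(i-1)+h_i)·M_i + h_i·M_(i+1) = 6(Δ_i − Δ_(i-1)) read
  2·M_0 + 6·M_1 + 1·M_2 = 6(Δ_1 - Δ_0) = 93
  1·M_1 + 4·M_2 + 1·M_3 = 6(Δ_2 - Δ_1) = -90
  1·M_2 + 8·M_3 + 3·M_4 = 6(Δ_3 - Δ_2) = 6
Clamped end conditions give two more equations: 2h_0·M_0 + h_0·M_1 = 6(Δ_0 - S'(0)) = 3 and h_3·M_3 + 2h_3·M_4 = 6(S'(7) - Δ_3) = -18.
Hence M_0 = -3613/316, M_1 = 1925/79, M_2 = -4793/158, M_3 = 551/79, M_4 = -1025/158.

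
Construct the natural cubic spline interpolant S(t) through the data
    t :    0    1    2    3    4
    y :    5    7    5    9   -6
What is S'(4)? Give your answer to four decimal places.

-20.5893

With σ_i denoting the second derivative at x_i, h_i = 1, 1, 1, 1, and Δ_i = (y_(i+1) − y_i)/h_i = 2, -2, 4, -15:
  1·σ_0 + 4·σ_1 + 1·σ_2 = 6(Δ_1 - Δ_0) = -24
  1·σ_1 + 4·σ_2 + 1·σ_3 = 6(Δ_2 - Δ_1) = 36
  1·σ_2 + 4·σ_3 + 1·σ_4 = 6(Δ_3 - Δ_2) = -114
Natural end conditions: σ_0 = σ_4 = 0.
Forward elimination and back-substitution give σ_0 = 0, σ_1 = -309/28, σ_2 = 141/7, σ_3 = -939/28, σ_4 = 0.
On [3, 4], S'(t) = b_3 + 2c_3·(t - 3) + 3d_3·(t - 3)² with b_3 = Δ_3 - h_3(2σ_3 + σ_4)/6 = -107/28, c_3 = σ_3/2 = -939/56, d_3 = (σ_4 - σ_3)/(6h_3) = 313/56. So S'(4) = -1153/56.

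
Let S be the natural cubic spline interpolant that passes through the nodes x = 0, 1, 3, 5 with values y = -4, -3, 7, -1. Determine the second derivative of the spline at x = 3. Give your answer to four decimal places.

-8.4545

Let m_i = S''(x_i). Step sizes h_i = 1, 2, 2; slopes of the chords Δ_i = (y_(i+1) - y_i)/h_i = 1, 5, -4.
  1·m_0 + 6·m_1 + 2·m_2 = 6(Δ_1 - Δ_0) = 24
  2·m_1 + 8·m_2 + 2·m_3 = 6(Δ_2 - Δ_1) = -54
Natural end conditions: m_0 = m_3 = 0.
Forward elimination and back-substitution give m_0 = 0, m_1 = 75/11, m_2 = -93/11, m_3 = 0.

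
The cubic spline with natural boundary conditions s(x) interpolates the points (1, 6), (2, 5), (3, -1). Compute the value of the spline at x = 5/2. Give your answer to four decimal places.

2.4688

Let M_i = s''(x_i). Step sizes h_i = 1, 1; slopes of the chords Δ_i = (y_(i+1) - y_i)/h_i = -1, -6.
  1·M_0 + 4·M_1 + 1·M_2 = 6(Δ_1 - Δ_0) = -30
Natural end conditions: M_0 = M_2 = 0.
Forward elimination and back-substitution give M_0 = 0, M_1 = -15/2, M_2 = 0.
On [2, 3], s(x) = 5 - 7/2·(x - 2) - 15/4·(x - 2)² + 5/4·(x - 2)³.
With (x - 2) = 1/2: s(5/2) = 79/32.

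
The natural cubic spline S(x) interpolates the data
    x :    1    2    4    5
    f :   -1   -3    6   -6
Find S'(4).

Let m_i = S''(x_i). Step sizes h_i = 1, 2, 1; slopes of the chords Δ_i = (y_(i+1) - y_i)/h_i = -2, 9/2, -12.
  1·m_0 + 6·m_1 + 2·m_2 = 6(Δ_1 - Δ_0) = 39
  2·m_1 + 6·m_2 + 1·m_3 = 6(Δ_2 - Δ_1) = -99
Natural end conditions: m_0 = m_3 = 0.
Solving: m_0 = 0, m_1 = 27/2, m_2 = -21, m_3 = 0.
On [4, 5], S'(x) = b_2 + 2c_2·(x - 4) + 3d_2·(x - 4)² with b_2 = Δ_2 - h_2(2m_2 + m_3)/6 = -5, c_2 = m_2/2 = -21/2, d_2 = (m_3 - m_2)/(6h_2) = 7/2. So S'(4) = -5.

-5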